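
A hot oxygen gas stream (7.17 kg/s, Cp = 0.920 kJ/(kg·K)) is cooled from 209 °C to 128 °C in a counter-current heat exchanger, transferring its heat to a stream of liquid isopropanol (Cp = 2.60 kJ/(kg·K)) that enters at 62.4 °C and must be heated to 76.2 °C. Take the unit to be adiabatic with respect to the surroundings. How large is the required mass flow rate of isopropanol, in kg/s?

ṁ_c = 14.9 kg/s

Heat released by hot stream: Q = 7.17 × 0.920 × (209 − 128) = 534.31 kJ/s
Energy balance on cold side (adiabatic exchanger): Q = ṁ_c·Cp_c·(T_c,out − T_c,in)
ṁ_c = 534.31 / [2.60 × (76.2 − 62.4)] = 14.892 kg/s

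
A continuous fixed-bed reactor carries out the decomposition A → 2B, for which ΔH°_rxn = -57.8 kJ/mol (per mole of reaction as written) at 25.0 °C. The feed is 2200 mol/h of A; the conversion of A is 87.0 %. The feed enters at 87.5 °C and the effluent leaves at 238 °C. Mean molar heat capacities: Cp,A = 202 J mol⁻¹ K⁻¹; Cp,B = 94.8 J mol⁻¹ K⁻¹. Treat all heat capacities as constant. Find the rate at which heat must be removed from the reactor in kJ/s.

Extent of reaction ξ = 0.870 × 2200 = 1914 mol/h
Reaction term: ξ·ΔH°_rxn = 1914 × -57.8 = -110630 kJ/h
Sensible, feed 87.5→25 °C: -27775 kJ/h
Outlet flows (mol/h): A 286, B 3828
Sensible, products 25→238 °C: 89602 kJ/h
Q = ΔH = -48802 kJ/h = -13.556 kW
Heat removed = 13.556 kJ/s

Q_out = 13.6 kJ/s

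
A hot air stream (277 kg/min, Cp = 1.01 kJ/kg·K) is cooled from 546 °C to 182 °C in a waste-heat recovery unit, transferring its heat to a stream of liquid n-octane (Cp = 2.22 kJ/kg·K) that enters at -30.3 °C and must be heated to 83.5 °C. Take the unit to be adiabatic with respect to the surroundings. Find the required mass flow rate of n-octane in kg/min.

ṁ_c = 403 kg/min

Heat released by hot stream: Q = 277 × 1.01 × (546 − 182) = 101840 kJ/min
Energy balance on cold side (adiabatic exchanger): Q = ṁ_c·Cp_c·(T_c,out − T_c,in)
ṁ_c = 101840 / [2.22 × (83.5 − -30.3)] = 403.09 kg/min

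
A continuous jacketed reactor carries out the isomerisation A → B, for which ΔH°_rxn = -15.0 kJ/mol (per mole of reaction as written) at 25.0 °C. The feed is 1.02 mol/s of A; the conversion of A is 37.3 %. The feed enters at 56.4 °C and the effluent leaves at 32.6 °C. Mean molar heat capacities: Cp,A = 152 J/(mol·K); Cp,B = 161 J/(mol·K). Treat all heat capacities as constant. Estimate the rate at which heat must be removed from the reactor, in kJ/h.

Extent of reaction ξ = 0.373 × 1.02 = 0.38046 mol/s
Reaction term: ξ·ΔH°_rxn = 0.38046 × -15.0 = -5.7069 kJ/s
Sensible, feed 56.4→25 °C: -4.8683 kJ/s
Outlet flows (mol/s): A 0.63954, B 0.38046
Sensible, products 25→32.6 °C: 1.2043 kJ/s
Q = ΔH = -9.3708 kJ/s = -9.3708 kW
Heat removed = 33735 kJ/h

Q_out = 33700 kJ/h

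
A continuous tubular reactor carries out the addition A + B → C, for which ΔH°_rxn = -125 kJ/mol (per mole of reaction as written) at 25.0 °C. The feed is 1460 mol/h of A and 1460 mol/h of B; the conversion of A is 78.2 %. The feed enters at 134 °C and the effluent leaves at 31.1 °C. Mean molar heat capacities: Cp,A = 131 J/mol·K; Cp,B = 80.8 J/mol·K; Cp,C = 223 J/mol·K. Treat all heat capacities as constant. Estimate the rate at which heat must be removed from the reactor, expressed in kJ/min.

Extent of reaction ξ = 0.782 × 1460 = 1141.7 mol/h
Reaction term: ξ·ΔH°_rxn = 1141.7 × -125 = -142720 kJ/h
Sensible, feed 134→25 °C: -33706 kJ/h
Outlet flows (mol/h): A 318.28, B 318.28, C 1141.7
Sensible, products 25→31.1 °C: 1964.3 kJ/h
Q = ΔH = -174460 kJ/h = -48.46 kW
Heat removed = 2907.6 kJ/min

Q_out = 2910 kJ/min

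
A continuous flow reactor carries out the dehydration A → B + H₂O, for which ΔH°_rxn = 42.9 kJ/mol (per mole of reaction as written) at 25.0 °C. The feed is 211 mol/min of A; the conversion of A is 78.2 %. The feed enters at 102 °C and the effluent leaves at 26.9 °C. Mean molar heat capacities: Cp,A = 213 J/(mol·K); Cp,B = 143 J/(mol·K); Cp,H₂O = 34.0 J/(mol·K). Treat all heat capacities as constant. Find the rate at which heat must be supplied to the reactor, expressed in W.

Extent of reaction ξ = 0.782 × 211 = 165 mol/min
Reaction term: ξ·ΔH°_rxn = 165 × 42.9 = 7078.6 kJ/min
Sensible, feed 102→25 °C: -3460.6 kJ/min
Outlet flows (mol/min): A 45.998, B 165, H₂O 165
Sensible, products 25→26.9 °C: 74.106 kJ/min
Q = ΔH = 3692.1 kJ/min = 61.535 kW
Heat supplied = 61535 W

Q_in = 61500 W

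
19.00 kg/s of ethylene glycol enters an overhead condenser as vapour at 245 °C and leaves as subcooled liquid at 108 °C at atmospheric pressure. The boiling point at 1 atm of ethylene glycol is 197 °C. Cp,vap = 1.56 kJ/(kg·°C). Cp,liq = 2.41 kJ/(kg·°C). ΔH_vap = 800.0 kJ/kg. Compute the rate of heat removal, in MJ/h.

vapour 245→197 °C: -74.88 kJ/kg
condensation at 197 °C: -800 kJ/kg
liquid 197→108 °C: -214.49 kJ/kg
Δh = -74.88 + -800 + -214.49 = -1089.4 kJ/kg
Q = ṁ·Δh = 19.00 kg/s × -1089.4 kJ/kg = -20698 kJ/s
|Q| = 20698 kW = 74513 MJ/h

Q_c = 74500 MJ/h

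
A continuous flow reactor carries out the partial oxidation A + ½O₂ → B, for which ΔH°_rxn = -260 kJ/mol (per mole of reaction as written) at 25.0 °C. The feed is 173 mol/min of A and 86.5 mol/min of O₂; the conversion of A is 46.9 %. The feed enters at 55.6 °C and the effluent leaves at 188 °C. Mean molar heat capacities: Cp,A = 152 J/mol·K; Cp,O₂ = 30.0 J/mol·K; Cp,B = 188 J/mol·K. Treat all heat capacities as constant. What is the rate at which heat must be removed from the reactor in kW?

Q_out = 283 kW

Extent of reaction ξ = 0.469 × 173 = 81.137 mol/min
Reaction term: ξ·ΔH°_rxn = 81.137 × -260 = -21096 kJ/min
Sensible, feed 55.6→25 °C: -884.06 kJ/min
Outlet flows (mol/min): A 91.863, O₂ 45.931, B 81.137
Sensible, products 25→188 °C: 4987 kJ/min
Q = ΔH = -16993 kJ/min = -283.21 kW
Heat removed = 283.21 kW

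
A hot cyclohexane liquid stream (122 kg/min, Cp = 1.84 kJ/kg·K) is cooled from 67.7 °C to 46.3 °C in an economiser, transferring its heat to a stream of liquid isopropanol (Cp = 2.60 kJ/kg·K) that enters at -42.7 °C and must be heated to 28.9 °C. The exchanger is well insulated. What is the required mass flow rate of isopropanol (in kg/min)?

Heat released by hot stream: Q = 122 × 1.84 × (67.7 − 46.3) = 4803.9 kJ/min
Energy balance on cold side (adiabatic exchanger): Q = ṁ_c·Cp_c·(T_c,out − T_c,in)
ṁ_c = 4803.9 / [2.60 × (28.9 − -42.7)] = 25.805 kg/min

ṁ_c = 25.8 kg/min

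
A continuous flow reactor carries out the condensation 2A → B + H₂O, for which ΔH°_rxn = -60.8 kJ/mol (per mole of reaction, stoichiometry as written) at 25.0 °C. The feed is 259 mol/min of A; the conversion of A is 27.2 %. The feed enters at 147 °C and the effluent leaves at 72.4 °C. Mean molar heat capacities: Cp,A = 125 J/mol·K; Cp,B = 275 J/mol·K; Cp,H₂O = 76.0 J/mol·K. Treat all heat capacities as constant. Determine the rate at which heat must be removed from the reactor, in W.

Extent of reaction ξ = 0.272 × 259 / 2 = 35.224 mol/min
Reaction term: ξ·ΔH°_rxn = 35.224 × -60.8 = -2141.6 kJ/min
Sensible, feed 147→25 °C: -3949.8 kJ/min
Outlet flows (mol/min): A 188.55, B 35.224, H₂O 35.224
Sensible, products 25→72.4 °C: 1703.2 kJ/min
Q = ΔH = -4388.2 kJ/min = -73.136 kW
Heat removed = 73136 W

Q_out = 73100 W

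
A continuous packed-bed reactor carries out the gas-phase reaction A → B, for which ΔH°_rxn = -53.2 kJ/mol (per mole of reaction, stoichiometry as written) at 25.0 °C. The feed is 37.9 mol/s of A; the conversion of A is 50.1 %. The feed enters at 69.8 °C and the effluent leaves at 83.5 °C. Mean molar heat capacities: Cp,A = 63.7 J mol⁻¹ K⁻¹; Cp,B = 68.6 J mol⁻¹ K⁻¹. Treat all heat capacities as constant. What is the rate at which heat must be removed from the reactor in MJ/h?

Extent of reaction ξ = 0.501 × 37.9 = 18.988 mol/s
Reaction term: ξ·ΔH°_rxn = 18.988 × -53.2 = -1010.2 kJ/s
Sensible, feed 69.8→25 °C: -108.16 kJ/s
Outlet flows (mol/s): A 18.912, B 18.988
Sensible, products 25→83.5 °C: 146.68 kJ/s
Q = ΔH = -971.64 kJ/s = -971.64 kW
Heat removed = 3497.9 MJ/h

Q_out = 3500 MJ/h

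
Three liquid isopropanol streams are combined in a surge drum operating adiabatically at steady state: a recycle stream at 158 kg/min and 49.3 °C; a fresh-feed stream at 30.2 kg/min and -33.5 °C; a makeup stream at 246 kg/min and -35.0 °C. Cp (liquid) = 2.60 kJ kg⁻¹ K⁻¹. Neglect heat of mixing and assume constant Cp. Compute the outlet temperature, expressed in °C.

No heat crosses the boundary, so H_out = H_in.
T_out = Σ ṁᵢCp,ᵢTᵢ / Σ ṁᵢCp,ᵢ
      = -4764 / 1128.9 = -4.2199 °C

T_out = -4.22 °C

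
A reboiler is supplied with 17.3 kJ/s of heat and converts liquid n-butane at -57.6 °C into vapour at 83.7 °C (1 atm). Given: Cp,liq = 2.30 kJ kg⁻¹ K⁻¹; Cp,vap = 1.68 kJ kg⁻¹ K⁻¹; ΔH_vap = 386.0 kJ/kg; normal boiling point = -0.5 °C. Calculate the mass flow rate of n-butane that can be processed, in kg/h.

ṁ = 94.5 kg/h

Δh = 2.30×(-0.5−-57.6) + 386.0 + 1.68×(83.7−-0.5) = 658.79 kJ/kg
Q = 17.3 kJ/s = 17.3 kJ/s = 62280 kJ/h
ṁ = Q/Δh = 62280 / 658.79 = 94.538 kg/h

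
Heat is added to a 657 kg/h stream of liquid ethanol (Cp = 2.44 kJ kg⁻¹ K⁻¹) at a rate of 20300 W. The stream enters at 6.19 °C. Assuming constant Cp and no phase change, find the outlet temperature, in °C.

Q = 20300 W = 73080 kJ/h
ΔT = Q/(ṁ·Cp) = 73080/(657×2.44) = 45.587 K
T_out = 6.19 + 45.587 = 51.777 °C

T_out = 51.8 °C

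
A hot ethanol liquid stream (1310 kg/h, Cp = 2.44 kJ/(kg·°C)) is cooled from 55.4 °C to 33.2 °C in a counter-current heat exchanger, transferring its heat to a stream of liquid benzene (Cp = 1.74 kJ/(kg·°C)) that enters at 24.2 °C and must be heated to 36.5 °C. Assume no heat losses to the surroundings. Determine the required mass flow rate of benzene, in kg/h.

ṁ_c = 3320 kg/h

Heat released by hot stream: Q = 1310 × 2.44 × (55.4 − 33.2) = 70960 kJ/h
Energy balance on cold side (adiabatic exchanger): Q = ṁ_c·Cp_c·(T_c,out − T_c,in)
ṁ_c = 70960 / [1.74 × (36.5 − 24.2)] = 3315.6 kg/h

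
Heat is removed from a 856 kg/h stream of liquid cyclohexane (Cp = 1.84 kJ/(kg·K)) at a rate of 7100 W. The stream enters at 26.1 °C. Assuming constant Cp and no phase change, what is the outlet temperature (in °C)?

Q = 7100 W = 25560 kJ/h
ΔT = Q/(ṁ·Cp) = 25560/(856×1.84) = 16.228 K
T_out = 26.1 − 16.228 = 9.8718 °C

T_out = 9.87 °C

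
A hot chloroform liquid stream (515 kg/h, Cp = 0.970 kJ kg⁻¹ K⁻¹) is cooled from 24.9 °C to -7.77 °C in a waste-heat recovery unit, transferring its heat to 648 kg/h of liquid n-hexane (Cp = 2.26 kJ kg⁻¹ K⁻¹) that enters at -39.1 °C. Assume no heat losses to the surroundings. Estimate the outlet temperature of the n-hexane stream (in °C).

Heat released by hot stream: Q = 515 × 0.970 × (24.9 − -7.77) = 16320 kJ/h
Energy balance on cold side (adiabatic exchanger): Q = ṁ_c·Cp_c·(T_c,out − T_c,in)
T_c,out = -39.1 + 16320/(648 × 2.26) = -27.956 °C

T_c,out = -28.0 °C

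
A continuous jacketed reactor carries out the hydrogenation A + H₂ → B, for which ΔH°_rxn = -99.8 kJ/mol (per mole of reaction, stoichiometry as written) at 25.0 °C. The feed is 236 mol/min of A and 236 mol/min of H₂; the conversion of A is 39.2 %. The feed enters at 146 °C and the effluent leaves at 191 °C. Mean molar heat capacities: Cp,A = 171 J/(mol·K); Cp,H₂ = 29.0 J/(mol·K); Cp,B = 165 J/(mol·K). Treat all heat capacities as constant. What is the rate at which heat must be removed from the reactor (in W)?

Q_out = 127000 W

Extent of reaction ξ = 0.392 × 236 = 92.512 mol/min
Reaction term: ξ·ΔH°_rxn = 92.512 × -99.8 = -9232.7 kJ/min
Sensible, feed 146→25 °C: -5711.2 kJ/min
Outlet flows (mol/min): A 143.49, H₂ 143.49, B 92.512
Sensible, products 25→191 °C: 7297.7 kJ/min
Q = ΔH = -7646.2 kJ/min = -127.44 kW
Heat removed = 127440 W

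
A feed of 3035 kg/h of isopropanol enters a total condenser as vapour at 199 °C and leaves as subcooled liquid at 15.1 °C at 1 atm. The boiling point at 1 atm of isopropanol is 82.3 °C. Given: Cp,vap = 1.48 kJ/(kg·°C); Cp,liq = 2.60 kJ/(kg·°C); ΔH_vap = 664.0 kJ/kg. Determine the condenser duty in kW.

vapour 199→82.3 °C: -172.72 kJ/kg
condensation at 82.3 °C: -664 kJ/kg
liquid 82.3→15.1 °C: -174.72 kJ/kg
Δh = -172.72 + -664 + -174.72 = -1011.4 kJ/kg
Q = ṁ·Δh = 3035 kg/h × -1011.4 kJ/kg = -3.0697e+06 kJ/h
|Q| = 852.7 kW

Q_c = 853 kW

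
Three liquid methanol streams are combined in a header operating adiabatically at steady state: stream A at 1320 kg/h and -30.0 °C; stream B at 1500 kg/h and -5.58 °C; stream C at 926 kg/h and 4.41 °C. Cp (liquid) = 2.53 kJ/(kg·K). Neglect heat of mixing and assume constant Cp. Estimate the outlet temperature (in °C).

T_out = -11.7 °C

No heat crosses the boundary, so H_out = H_in.
T_out = Σ ṁᵢCp,ᵢTᵢ / Σ ṁᵢCp,ᵢ
      = -111030 / 9477.4 = -11.716 °C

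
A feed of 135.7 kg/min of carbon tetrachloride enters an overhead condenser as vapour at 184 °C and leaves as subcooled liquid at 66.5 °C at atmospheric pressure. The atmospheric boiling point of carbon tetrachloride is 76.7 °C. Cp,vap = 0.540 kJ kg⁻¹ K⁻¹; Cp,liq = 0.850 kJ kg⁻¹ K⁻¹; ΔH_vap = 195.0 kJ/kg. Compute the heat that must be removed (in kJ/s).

Q_c = 592 kJ/s

vapour 184→76.7 °C: -57.942 kJ/kg
condensation at 76.7 °C: -195 kJ/kg
liquid 76.7→66.5 °C: -8.67 kJ/kg
Δh = -57.942 + -195 + -8.67 = -261.61 kJ/kg
Q = ṁ·Δh = 135.7 kg/min × -261.61 kJ/kg = -35501 kJ/min
|Q| = 591.68 kW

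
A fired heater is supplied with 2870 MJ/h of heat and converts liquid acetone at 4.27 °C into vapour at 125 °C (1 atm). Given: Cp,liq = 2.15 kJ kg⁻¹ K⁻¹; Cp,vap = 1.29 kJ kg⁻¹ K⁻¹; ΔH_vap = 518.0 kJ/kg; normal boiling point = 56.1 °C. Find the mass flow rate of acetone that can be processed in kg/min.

ṁ = 66.6 kg/min

Δh = 2.15×(56.1−4.27) + 518.0 + 1.29×(125−56.1) = 718.32 kJ/kg
Q = 2870 MJ/h = 797.22 kJ/s = 47833 kJ/min
ṁ = Q/Δh = 47833 / 718.32 = 66.591 kg/min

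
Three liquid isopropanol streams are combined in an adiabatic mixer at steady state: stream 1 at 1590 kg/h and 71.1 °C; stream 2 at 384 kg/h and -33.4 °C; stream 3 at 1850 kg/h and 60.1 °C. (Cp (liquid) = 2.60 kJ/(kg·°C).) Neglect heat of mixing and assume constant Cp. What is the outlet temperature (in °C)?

Adiabatic, steady state ⇒ Σ ṁᵢCp,ᵢ(T_out − Tᵢ) = 0
T_out = Σ ṁᵢCp,ᵢTᵢ / Σ ṁᵢCp,ᵢ
      = 549660 / 9942.4 = 55.285 °C

T_out = 55.3 °C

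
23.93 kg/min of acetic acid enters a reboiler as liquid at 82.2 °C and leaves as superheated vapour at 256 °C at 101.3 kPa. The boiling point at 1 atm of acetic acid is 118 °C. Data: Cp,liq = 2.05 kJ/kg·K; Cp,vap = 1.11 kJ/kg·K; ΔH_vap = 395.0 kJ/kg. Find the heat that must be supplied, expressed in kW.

Q = 248 kW

liquid 82.2→118 °C: 73.39 kJ/kg
vaporisation at 118 °C: 395 kJ/kg
vapour 118→256 °C: 153.18 kJ/kg
Δh = 73.39 + 395 + 153.18 = 621.57 kJ/kg
Q = ṁ·Δh = 23.93 kg/min × 621.57 kJ/kg = 14874 kJ/min
|Q| = 247.9 kW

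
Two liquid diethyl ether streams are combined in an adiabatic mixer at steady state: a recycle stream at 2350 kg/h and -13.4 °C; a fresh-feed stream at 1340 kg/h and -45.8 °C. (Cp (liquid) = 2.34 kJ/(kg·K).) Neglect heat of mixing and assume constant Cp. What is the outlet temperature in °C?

No heat crosses the boundary, so H_out = H_in.
T_out = Σ ṁᵢCp,ᵢTᵢ / Σ ṁᵢCp,ᵢ
      = -217300 / 8634.6 = -25.166 °C

T_out = -25.2 °C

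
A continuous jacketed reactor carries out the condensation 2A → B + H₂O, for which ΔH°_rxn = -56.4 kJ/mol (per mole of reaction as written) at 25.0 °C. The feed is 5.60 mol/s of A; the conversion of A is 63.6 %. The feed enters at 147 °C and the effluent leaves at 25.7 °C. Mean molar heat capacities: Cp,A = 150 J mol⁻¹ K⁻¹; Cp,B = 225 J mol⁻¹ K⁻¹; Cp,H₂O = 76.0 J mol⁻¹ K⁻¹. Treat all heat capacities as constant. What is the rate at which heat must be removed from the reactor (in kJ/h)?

Extent of reaction ξ = 0.636 × 5.60 / 2 = 1.7808 mol/s
Reaction term: ξ·ΔH°_rxn = 1.7808 × -56.4 = -100.44 kJ/s
Sensible, feed 147→25 °C: -102.48 kJ/s
Outlet flows (mol/s): A 2.0384, B 1.7808, H₂O 1.7808
Sensible, products 25→25.7 °C: 0.58925 kJ/s
Q = ΔH = -202.33 kJ/s = -202.33 kW
Heat removed = 728380 kJ/h

Q_out = 728000 kJ/h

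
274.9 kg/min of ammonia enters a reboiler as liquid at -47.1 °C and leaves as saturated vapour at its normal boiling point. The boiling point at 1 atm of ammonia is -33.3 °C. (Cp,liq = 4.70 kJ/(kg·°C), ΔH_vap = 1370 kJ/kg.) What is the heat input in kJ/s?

liquid -47.1→-33.3 °C: 64.86 kJ/kg
vaporisation at -33.3 °C: 1370 kJ/kg
Δh = 64.86 + 1370 = 1434.9 kJ/kg
Q = ṁ·Δh = 274.9 kg/min × 1434.9 kJ/kg = 394440 kJ/min
|Q| = 6574.1 kW

Q = 6570 kJ/s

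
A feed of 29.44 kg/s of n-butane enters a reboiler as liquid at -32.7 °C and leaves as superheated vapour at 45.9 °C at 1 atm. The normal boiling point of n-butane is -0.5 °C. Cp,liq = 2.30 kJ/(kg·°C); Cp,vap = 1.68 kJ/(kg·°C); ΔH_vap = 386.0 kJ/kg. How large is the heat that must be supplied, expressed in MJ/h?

Q = 57000 MJ/h

liquid -32.7→-0.5 °C: 74.06 kJ/kg
vaporisation at -0.5 °C: 386 kJ/kg
vapour -0.5→45.9 °C: 77.952 kJ/kg
Δh = 74.06 + 386 + 77.952 = 538.01 kJ/kg
Q = ṁ·Δh = 29.44 kg/s × 538.01 kJ/kg = 15839 kJ/s
|Q| = 15839 kW = 57021 MJ/h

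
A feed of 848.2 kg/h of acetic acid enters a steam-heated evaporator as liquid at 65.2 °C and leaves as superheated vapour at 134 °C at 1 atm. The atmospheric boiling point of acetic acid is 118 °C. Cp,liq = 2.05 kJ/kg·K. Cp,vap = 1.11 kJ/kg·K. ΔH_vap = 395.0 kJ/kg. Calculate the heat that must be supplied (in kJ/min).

Q = 7370 kJ/min

liquid 65.2→118 °C: 108.24 kJ/kg
vaporisation at 118 °C: 395 kJ/kg
vapour 118→134 °C: 17.76 kJ/kg
Δh = 108.24 + 395 + 17.76 = 521 kJ/kg
Q = ṁ·Δh = 848.2 kg/h × 521 kJ/kg = 441910 kJ/h
|Q| = 122.75 kW = 7365.2 kJ/min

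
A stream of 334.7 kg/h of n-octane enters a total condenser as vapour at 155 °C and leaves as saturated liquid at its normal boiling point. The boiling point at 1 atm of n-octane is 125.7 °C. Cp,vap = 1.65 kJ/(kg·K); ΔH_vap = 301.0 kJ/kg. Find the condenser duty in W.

vapour 155→125.7 °C: -48.345 kJ/kg
condensation at 125.7 °C: -301 kJ/kg
Δh = -48.345 + -301 = -349.34 kJ/kg
Q = ṁ·Δh = 334.7 kg/h × -349.34 kJ/kg = -116930 kJ/h
|Q| = 32.479 kW = 32479 W

Q_c = 32500 W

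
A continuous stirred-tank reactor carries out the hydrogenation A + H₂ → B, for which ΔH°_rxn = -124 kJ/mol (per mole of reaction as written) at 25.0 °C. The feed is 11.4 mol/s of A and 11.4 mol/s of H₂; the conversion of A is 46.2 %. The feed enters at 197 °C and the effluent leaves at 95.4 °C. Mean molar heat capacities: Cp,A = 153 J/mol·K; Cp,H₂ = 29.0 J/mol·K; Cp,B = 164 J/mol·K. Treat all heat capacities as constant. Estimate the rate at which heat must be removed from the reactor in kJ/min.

Extent of reaction ξ = 0.462 × 11.4 = 5.2668 mol/s
Reaction term: ξ·ΔH°_rxn = 5.2668 × -124 = -653.08 kJ/s
Sensible, feed 197→25 °C: -356.87 kJ/s
Outlet flows (mol/s): A 6.1332, H₂ 6.1332, B 5.2668
Sensible, products 25→95.4 °C: 139.39 kJ/s
Q = ΔH = -870.56 kJ/s = -870.56 kW
Heat removed = 52233 kJ/min

Q_out = 52200 kJ/min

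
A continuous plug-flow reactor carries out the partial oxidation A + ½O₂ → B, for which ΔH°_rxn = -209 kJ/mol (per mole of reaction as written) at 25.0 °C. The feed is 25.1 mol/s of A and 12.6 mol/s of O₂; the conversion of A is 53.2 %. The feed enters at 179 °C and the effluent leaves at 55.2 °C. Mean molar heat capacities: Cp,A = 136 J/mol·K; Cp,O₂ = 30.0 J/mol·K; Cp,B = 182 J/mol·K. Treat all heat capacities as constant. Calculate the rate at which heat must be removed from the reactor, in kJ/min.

Extent of reaction ξ = 0.532 × 25.1 = 13.353 mol/s
Reaction term: ξ·ΔH°_rxn = 13.353 × -209 = -2790.8 kJ/s
Sensible, feed 179→25 °C: -583.91 kJ/s
Outlet flows (mol/s): A 11.747, O₂ 5.9234, B 13.353
Sensible, products 25→55.2 °C: 127.01 kJ/s
Q = ΔH = -3247.7 kJ/s = -3247.7 kW
Heat removed = 194860 kJ/min

Q_out = 195000 kJ/min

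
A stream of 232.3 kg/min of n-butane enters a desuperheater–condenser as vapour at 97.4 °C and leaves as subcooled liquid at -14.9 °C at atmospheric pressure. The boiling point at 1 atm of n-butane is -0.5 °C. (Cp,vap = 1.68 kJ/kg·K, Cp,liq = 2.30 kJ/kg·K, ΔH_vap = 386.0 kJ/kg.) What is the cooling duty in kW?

Q_c = 2260 kW

vapour 97.4→-0.5 °C: -164.47 kJ/kg
condensation at -0.5 °C: -386 kJ/kg
liquid -0.5→-14.9 °C: -33.12 kJ/kg
Δh = -164.47 + -386 + -33.12 = -583.59 kJ/kg
Q = ṁ·Δh = 232.3 kg/min × -583.59 kJ/kg = -135570 kJ/min
|Q| = 2259.5 kW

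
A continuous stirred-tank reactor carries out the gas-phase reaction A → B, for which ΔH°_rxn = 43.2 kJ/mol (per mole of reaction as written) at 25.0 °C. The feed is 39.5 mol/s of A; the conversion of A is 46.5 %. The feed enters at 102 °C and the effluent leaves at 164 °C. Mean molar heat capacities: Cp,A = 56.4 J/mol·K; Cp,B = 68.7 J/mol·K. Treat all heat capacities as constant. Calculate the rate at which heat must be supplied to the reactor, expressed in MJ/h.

Extent of reaction ξ = 0.465 × 39.5 = 18.367 mol/s
Reaction term: ξ·ΔH°_rxn = 18.367 × 43.2 = 793.48 kJ/s
Sensible, feed 102→25 °C: -171.54 kJ/s
Outlet flows (mol/s): A 21.133, B 18.367
Sensible, products 25→164 °C: 341.07 kJ/s
Q = ΔH = 963 kJ/s = 963 kW
Heat supplied = 3466.8 MJ/h

Q_in = 3470 MJ/h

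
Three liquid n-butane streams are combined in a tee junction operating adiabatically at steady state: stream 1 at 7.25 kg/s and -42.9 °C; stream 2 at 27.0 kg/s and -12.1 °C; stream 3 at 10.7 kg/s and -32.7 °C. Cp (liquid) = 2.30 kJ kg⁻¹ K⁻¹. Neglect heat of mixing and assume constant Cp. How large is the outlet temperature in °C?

T_out = -22.0 °C

Energy balance with Q = 0: Σ ṁᵢCp,ᵢ(T_out − Tᵢ) = 0
T_out = Σ ṁᵢCp,ᵢTᵢ / Σ ṁᵢCp,ᵢ
      = -2271.5 / 103.38 = -21.971 °C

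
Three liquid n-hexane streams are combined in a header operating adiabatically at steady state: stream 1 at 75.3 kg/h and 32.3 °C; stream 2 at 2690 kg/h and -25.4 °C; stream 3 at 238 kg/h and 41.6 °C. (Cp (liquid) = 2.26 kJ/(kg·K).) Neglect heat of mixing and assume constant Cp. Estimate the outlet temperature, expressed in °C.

Adiabatic, steady state ⇒ Σ ṁᵢCp,ᵢ(T_out − Tᵢ) = 0
Σ ṁᵢCp,ᵢTᵢ = 75.3×2.26×32.3 + 2690×2.26×-25.4 + 238×2.26×41.6 = -126540
Σ ṁᵢCp,ᵢ = 75.3×2.26 + 2690×2.26 + 238×2.26 = 6787.5
T_out = -126540 / 6787.5 = -18.644 °C

T_out = -18.6 °C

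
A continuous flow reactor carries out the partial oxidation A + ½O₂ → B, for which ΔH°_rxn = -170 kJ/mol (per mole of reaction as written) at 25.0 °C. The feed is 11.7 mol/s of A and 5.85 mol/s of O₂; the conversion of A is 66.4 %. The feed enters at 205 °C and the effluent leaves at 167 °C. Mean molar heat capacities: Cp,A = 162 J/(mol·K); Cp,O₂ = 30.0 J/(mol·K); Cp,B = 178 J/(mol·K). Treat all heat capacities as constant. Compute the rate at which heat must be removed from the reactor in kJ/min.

Extent of reaction ξ = 0.664 × 11.7 = 7.7688 mol/s
Reaction term: ξ·ΔH°_rxn = 7.7688 × -170 = -1320.7 kJ/s
Sensible, feed 205→25 °C: -372.76 kJ/s
Outlet flows (mol/s): A 3.9312, O₂ 1.9656, B 7.7688
Sensible, products 25→167 °C: 295.17 kJ/s
Q = ΔH = -1398.3 kJ/s = -1398.3 kW
Heat removed = 83897 kJ/min

Q_out = 83900 kJ/min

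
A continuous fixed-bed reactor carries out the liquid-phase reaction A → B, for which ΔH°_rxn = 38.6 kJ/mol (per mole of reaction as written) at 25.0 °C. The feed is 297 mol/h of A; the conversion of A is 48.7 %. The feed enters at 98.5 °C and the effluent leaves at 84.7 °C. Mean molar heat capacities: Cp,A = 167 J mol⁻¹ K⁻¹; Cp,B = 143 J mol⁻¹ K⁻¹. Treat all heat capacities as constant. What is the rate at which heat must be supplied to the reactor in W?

Q_in = 1300 W

Extent of reaction ξ = 0.487 × 297 = 144.64 mol/h
Reaction term: ξ·ΔH°_rxn = 144.64 × 38.6 = 5583.1 kJ/h
Sensible, feed 98.5→25 °C: -3645.5 kJ/h
Outlet flows (mol/h): A 152.36, B 144.64
Sensible, products 25→84.7 °C: 2753.8 kJ/h
Q = ΔH = 4691.4 kJ/h = 1.3032 kW
Heat supplied = 1303.2 W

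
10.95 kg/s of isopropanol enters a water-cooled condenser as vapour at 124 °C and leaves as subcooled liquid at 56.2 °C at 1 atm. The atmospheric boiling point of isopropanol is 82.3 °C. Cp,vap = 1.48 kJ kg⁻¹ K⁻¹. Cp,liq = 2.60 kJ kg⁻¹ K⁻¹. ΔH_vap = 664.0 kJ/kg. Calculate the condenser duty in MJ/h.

vapour 124→82.3 °C: -61.716 kJ/kg
condensation at 82.3 °C: -664 kJ/kg
liquid 82.3→56.2 °C: -67.86 kJ/kg
Δh = -61.716 + -664 + -67.86 = -793.58 kJ/kg
Q = ṁ·Δh = 10.95 kg/s × -793.58 kJ/kg = -8689.7 kJ/s
|Q| = 8689.7 kW = 31283 MJ/h

Q_c = 31300 MJ/h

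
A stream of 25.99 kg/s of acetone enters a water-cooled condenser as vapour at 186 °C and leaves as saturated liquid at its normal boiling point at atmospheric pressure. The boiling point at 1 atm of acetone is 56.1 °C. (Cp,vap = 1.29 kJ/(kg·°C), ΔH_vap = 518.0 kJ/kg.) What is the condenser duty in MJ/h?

vapour 186→56.1 °C: -167.57 kJ/kg
condensation at 56.1 °C: -518 kJ/kg
Δh = -167.57 + -518 = -685.57 kJ/kg
Q = ṁ·Δh = 25.99 kg/s × -685.57 kJ/kg = -17818 kJ/s
|Q| = 17818 kW = 64145 MJ/h

Q_c = 64100 MJ/h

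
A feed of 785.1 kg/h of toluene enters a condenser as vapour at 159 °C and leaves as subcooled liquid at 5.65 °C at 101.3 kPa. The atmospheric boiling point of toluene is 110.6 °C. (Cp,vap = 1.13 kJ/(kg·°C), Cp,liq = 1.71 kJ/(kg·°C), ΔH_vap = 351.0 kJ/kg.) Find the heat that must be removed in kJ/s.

Q_c = 128 kJ/s

vapour 159→110.6 °C: -54.692 kJ/kg
condensation at 110.6 °C: -351 kJ/kg
liquid 110.6→5.65 °C: -179.46 kJ/kg
Δh = -54.692 + -351 + -179.46 = -585.16 kJ/kg
Q = ṁ·Δh = 785.1 kg/h × -585.16 kJ/kg = -459410 kJ/h
|Q| = 127.61 kW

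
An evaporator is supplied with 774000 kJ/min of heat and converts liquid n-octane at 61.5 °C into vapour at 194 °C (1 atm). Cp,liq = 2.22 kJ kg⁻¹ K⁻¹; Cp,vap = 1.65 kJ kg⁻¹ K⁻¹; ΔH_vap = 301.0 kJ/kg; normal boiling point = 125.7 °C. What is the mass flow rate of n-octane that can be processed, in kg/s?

Δh = 2.22×(125.7−61.5) + 301.0 + 1.65×(194−125.7) = 556.22 kJ/kg
Q = 774000 kJ/min = 12900 kJ/s = 12900 kJ/s
ṁ = Q/Δh = 12900 / 556.22 = 23.192 kg/s

ṁ = 23.2 kg/s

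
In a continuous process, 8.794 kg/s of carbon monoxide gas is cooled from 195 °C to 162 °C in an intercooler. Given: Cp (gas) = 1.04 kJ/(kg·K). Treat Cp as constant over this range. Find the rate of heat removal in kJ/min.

Q_c = 18100 kJ/min

Q = ṁ·Cp·ΔT = 8.794 × 1.04 × (162 − 195) = -301.81 kJ/s
Cooling duty = 18109 kJ/min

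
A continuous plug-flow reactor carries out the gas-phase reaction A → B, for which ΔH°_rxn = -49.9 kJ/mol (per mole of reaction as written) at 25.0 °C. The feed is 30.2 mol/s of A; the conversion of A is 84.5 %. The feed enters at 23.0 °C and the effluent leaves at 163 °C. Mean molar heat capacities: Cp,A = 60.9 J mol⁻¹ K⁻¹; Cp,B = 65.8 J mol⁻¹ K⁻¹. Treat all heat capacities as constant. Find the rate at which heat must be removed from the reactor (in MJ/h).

Q_out = 3600 MJ/h

Extent of reaction ξ = 0.845 × 30.2 = 25.519 mol/s
Reaction term: ξ·ΔH°_rxn = 25.519 × -49.9 = -1273.4 kJ/s
Sensible, feed 23.0→25 °C: 3.6784 kJ/s
Outlet flows (mol/s): A 4.681, B 25.519
Sensible, products 25→163 °C: 271.06 kJ/s
Q = ΔH = -998.66 kJ/s = -998.66 kW
Heat removed = 3595.2 MJ/h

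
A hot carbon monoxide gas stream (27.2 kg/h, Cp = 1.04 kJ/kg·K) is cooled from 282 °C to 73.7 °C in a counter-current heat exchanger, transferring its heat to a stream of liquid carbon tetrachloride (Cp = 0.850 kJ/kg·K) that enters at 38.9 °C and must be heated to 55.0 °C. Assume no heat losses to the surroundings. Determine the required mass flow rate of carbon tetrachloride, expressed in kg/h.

ṁ_c = 431 kg/h

Heat released by hot stream: Q = 27.2 × 1.04 × (282 − 73.7) = 5892.4 kJ/h
Energy balance on cold side (adiabatic exchanger): Q = ṁ_c·Cp_c·(T_c,out − T_c,in)
ṁ_c = 5892.4 / [0.850 × (55.0 − 38.9)] = 430.57 kg/h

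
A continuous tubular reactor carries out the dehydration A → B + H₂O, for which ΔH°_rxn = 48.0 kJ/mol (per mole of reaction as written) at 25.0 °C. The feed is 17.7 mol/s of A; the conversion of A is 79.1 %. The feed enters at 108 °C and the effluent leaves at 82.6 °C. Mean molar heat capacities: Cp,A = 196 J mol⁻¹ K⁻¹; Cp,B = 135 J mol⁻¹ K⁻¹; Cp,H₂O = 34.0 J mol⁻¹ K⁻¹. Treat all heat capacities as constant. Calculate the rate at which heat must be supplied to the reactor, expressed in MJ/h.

Extent of reaction ξ = 0.791 × 17.7 = 14.001 mol/s
Reaction term: ξ·ΔH°_rxn = 14.001 × 48.0 = 672.03 kJ/s
Sensible, feed 108→25 °C: -287.94 kJ/s
Outlet flows (mol/s): A 3.6993, B 14.001, H₂O 14.001
Sensible, products 25→82.6 °C: 178.05 kJ/s
Q = ΔH = 562.14 kJ/s = 562.14 kW
Heat supplied = 2023.7 MJ/h

Q_in = 2020 MJ/h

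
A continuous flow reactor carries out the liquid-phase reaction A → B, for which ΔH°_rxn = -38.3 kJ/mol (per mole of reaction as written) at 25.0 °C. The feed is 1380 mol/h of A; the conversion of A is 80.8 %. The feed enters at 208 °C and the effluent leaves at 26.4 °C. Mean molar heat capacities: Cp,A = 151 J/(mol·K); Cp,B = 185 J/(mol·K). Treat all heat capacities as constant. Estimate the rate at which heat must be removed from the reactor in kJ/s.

Q_out = 22.4 kJ/s

Extent of reaction ξ = 0.808 × 1380 = 1115 mol/h
Reaction term: ξ·ΔH°_rxn = 1115 × -38.3 = -42706 kJ/h
Sensible, feed 208→25 °C: -38134 kJ/h
Outlet flows (mol/h): A 264.96, B 1115
Sensible, products 25→26.4 °C: 344.81 kJ/h
Q = ΔH = -80495 kJ/h = -22.36 kW
Heat removed = 22.36 kJ/s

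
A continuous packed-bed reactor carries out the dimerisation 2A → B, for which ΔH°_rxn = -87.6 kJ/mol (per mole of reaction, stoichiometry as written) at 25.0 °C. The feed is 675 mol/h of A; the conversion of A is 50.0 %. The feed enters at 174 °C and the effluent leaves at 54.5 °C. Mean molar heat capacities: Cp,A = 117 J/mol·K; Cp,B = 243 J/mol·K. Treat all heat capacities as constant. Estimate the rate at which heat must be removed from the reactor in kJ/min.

Extent of reaction ξ = 0.500 × 675 / 2 = 168.75 mol/h
Reaction term: ξ·ΔH°_rxn = 168.75 × -87.6 = -14782 kJ/h
Sensible, feed 174→25 °C: -11767 kJ/h
Outlet flows (mol/h): A 337.5, B 168.75
Sensible, products 25→54.5 °C: 2374.6 kJ/h
Q = ΔH = -24175 kJ/h = -6.7153 kW
Heat removed = 402.92 kJ/min

Q_out = 403 kJ/min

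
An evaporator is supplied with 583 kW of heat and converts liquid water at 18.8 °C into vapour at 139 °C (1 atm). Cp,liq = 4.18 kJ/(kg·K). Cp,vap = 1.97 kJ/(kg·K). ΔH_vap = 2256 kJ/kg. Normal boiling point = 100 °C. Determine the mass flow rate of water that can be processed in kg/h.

Δh = 4.18×(100−18.8) + 2256 + 1.97×(139−100) = 2672.2 kJ/kg
Q = 583 kW = 583 kJ/s = 2.0988e+06 kJ/h
ṁ = Q/Δh = 2.0988e+06 / 2672.2 = 785.41 kg/h

ṁ = 785 kg/h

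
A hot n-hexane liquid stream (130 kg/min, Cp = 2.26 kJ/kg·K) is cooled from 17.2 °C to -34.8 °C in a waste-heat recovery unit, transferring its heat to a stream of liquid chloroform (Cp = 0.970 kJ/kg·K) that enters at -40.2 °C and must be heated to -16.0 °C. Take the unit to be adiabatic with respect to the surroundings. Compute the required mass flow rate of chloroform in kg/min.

ṁ_c = 651 kg/min

Heat released by hot stream: Q = 130 × 2.26 × (17.2 − -34.8) = 15278 kJ/min
Energy balance on cold side (adiabatic exchanger): Q = ṁ_c·Cp_c·(T_c,out − T_c,in)
ṁ_c = 15278 / [0.970 × (-16.0 − -40.2)] = 650.83 kg/min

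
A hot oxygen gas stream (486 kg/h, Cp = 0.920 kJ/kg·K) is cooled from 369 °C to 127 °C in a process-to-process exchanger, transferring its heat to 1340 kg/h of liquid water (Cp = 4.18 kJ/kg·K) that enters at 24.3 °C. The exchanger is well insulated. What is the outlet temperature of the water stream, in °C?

T_c,out = 43.6 °C

Heat released by hot stream: Q = 486 × 0.920 × (369 − 127) = 108200 kJ/h
Energy balance on cold side (adiabatic exchanger): Q = ṁ_c·Cp_c·(T_c,out − T_c,in)
T_c,out = 24.3 + 108200/(1340 × 4.18) = 43.618 °C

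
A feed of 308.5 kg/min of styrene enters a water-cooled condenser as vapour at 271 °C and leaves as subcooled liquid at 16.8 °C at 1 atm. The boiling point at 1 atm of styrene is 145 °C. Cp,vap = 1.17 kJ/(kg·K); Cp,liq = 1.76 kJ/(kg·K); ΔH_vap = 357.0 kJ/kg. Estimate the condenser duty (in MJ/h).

Q_c = 13500 MJ/h

vapour 271→145 °C: -147.42 kJ/kg
condensation at 145 °C: -357 kJ/kg
liquid 145→16.8 °C: -225.63 kJ/kg
Δh = -147.42 + -357 + -225.63 = -730.05 kJ/kg
Q = ṁ·Δh = 308.5 kg/min × -730.05 kJ/kg = -225220 kJ/min
|Q| = 3753.7 kW = 13513 MJ/h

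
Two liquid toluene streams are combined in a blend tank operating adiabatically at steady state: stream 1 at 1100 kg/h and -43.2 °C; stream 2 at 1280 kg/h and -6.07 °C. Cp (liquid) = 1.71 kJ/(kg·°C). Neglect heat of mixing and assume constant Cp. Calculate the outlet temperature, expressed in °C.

Adiabatic, steady state ⇒ Σ ṁᵢCp,ᵢ(T_out − Tᵢ) = 0
T_out = Σ ṁᵢCp,ᵢTᵢ / Σ ṁᵢCp,ᵢ
      = -94545 / 4069.8 = -23.231 °C

T_out = -23.2 °C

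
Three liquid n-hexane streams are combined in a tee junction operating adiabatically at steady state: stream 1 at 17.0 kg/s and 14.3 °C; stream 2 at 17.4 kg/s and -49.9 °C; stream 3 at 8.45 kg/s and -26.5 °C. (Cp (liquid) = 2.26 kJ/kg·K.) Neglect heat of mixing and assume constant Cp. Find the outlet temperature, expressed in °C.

Adiabatic, steady state ⇒ Σ ṁᵢCp,ᵢ(T_out − Tᵢ) = 0
Σ ṁᵢCp,ᵢTᵢ = 17.0×2.26×14.3 + 17.4×2.26×-49.9 + 8.45×2.26×-26.5 = -1918.9
Σ ṁᵢCp,ᵢ = 17.0×2.26 + 17.4×2.26 + 8.45×2.26 = 96.841
T_out = -1918.9 / 96.841 = -19.815 °C

T_out = -19.8 °C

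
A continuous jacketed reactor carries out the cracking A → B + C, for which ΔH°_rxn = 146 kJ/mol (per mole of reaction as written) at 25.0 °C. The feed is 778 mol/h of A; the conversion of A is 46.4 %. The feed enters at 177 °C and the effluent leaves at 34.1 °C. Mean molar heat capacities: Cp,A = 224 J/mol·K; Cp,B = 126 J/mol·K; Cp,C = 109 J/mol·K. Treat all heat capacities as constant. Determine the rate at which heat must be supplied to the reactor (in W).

Extent of reaction ξ = 0.464 × 778 = 360.99 mol/h
Reaction term: ξ·ΔH°_rxn = 360.99 × 146 = 52705 kJ/h
Sensible, feed 177→25 °C: -26489 kJ/h
Outlet flows (mol/h): A 417.01, B 360.99, C 360.99
Sensible, products 25→34.1 °C: 1622 kJ/h
Q = ΔH = 27837 kJ/h = 7.7326 kW
Heat supplied = 7732.6 W

Q_in = 7730 W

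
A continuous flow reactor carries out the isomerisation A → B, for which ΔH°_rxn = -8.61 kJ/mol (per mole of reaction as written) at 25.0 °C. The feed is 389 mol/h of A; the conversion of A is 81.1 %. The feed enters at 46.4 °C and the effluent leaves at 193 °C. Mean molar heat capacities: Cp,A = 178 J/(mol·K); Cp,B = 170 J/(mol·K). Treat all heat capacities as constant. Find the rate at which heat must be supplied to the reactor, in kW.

Extent of reaction ξ = 0.811 × 389 = 315.48 mol/h
Reaction term: ξ·ΔH°_rxn = 315.48 × -8.61 = -2716.3 kJ/h
Sensible, feed 46.4→25 °C: -1481.8 kJ/h
Outlet flows (mol/h): A 73.521, B 315.48
Sensible, products 25→193 °C: 11209 kJ/h
Q = ΔH = 7010.6 kJ/h = 1.9474 kW
Heat supplied = 1.9474 kW

Q_in = 1.95 kW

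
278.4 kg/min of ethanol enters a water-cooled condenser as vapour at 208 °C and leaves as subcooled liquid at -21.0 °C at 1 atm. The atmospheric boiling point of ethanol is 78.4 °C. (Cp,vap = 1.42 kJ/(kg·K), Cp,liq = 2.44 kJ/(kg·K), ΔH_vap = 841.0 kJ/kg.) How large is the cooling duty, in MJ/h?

vapour 208→78.4 °C: -184.03 kJ/kg
condensation at 78.4 °C: -841 kJ/kg
liquid 78.4→-21.0 °C: -242.54 kJ/kg
Δh = -184.03 + -841 + -242.54 = -1267.6 kJ/kg
Q = ṁ·Δh = 278.4 kg/min × -1267.6 kJ/kg = -352890 kJ/min
|Q| = 5881.5 kW = 21173 MJ/h

Q_c = 21200 MJ/h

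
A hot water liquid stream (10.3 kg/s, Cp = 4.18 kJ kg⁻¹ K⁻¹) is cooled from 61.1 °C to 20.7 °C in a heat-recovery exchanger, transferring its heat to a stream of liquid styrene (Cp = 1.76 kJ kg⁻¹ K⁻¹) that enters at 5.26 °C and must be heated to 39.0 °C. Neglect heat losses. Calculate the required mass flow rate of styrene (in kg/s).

ṁ_c = 29.3 kg/s

Heat released by hot stream: Q = 10.3 × 4.18 × (61.1 − 20.7) = 1739.4 kJ/s
Energy balance on cold side (adiabatic exchanger): Q = ṁ_c·Cp_c·(T_c,out − T_c,in)
ṁ_c = 1739.4 / [1.76 × (39.0 − 5.26)] = 29.291 kg/s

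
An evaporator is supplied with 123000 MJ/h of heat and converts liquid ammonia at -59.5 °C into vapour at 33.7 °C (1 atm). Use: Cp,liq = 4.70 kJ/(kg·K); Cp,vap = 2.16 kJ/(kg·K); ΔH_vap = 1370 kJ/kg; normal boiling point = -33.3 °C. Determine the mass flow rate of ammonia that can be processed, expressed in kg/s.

ṁ = 20.9 kg/s

Δh = 4.70×(-33.3−-59.5) + 1370 + 2.16×(33.7−-33.3) = 1637.9 kJ/kg
Q = 123000 MJ/h = 34167 kJ/s = 34167 kJ/s
ṁ = Q/Δh = 34167 / 1637.9 = 20.861 kg/s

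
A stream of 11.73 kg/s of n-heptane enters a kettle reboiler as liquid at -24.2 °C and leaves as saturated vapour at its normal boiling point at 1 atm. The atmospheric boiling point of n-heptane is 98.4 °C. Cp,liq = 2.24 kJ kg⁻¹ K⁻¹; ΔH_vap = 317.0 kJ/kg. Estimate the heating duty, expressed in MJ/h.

liquid -24.2→98.4 °C: 274.62 kJ/kg
vaporisation at 98.4 °C: 317 kJ/kg
Δh = 274.62 + 317 = 591.62 kJ/kg
Q = ṁ·Δh = 11.73 kg/s × 591.62 kJ/kg = 6939.7 kJ/s
|Q| = 6939.7 kW = 24983 MJ/h

Q = 25000 MJ/h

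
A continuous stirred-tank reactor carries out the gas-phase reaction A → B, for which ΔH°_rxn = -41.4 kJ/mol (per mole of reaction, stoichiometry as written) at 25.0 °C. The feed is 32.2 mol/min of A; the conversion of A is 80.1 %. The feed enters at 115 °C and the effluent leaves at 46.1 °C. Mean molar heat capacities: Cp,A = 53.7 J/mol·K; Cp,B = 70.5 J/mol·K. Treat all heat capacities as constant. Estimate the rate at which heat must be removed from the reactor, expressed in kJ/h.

Extent of reaction ξ = 0.801 × 32.2 = 25.792 mol/min
Reaction term: ξ·ΔH°_rxn = 25.792 × -41.4 = -1067.8 kJ/min
Sensible, feed 115→25 °C: -155.62 kJ/min
Outlet flows (mol/min): A 6.4078, B 25.792
Sensible, products 25→46.1 °C: 45.628 kJ/min
Q = ΔH = -1177.8 kJ/min = -19.63 kW
Heat removed = 70668 kJ/h

Q_out = 70700 kJ/h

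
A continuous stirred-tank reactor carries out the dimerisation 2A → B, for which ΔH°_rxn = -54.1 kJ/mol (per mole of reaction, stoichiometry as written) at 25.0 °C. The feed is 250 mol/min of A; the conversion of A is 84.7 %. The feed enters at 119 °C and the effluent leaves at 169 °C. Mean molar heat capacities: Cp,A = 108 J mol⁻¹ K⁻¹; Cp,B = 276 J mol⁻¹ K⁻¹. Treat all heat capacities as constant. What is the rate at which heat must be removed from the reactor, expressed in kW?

Q_out = 57.7 kW

Extent of reaction ξ = 0.847 × 250 / 2 = 105.88 mol/min
Reaction term: ξ·ΔH°_rxn = 105.88 × -54.1 = -5727.8 kJ/min
Sensible, feed 119→25 °C: -2538 kJ/min
Outlet flows (mol/min): A 38.25, B 105.88
Sensible, products 25→169 °C: 4802.8 kJ/min
Q = ΔH = -3463.1 kJ/min = -57.718 kW
Heat removed = 57.718 kW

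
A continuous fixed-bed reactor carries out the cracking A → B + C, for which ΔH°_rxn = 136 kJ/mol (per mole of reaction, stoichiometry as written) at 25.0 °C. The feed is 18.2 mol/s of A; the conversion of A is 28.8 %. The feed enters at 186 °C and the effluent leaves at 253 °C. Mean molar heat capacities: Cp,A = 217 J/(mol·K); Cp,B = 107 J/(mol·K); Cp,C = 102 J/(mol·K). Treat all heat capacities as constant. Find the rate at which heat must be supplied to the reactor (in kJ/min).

Q_in = 58100 kJ/min

Extent of reaction ξ = 0.288 × 18.2 = 5.2416 mol/s
Reaction term: ξ·ΔH°_rxn = 5.2416 × 136 = 712.86 kJ/s
Sensible, feed 186→25 °C: -635.85 kJ/s
Outlet flows (mol/s): A 12.958, B 5.2416, C 5.2416
Sensible, products 25→253 °C: 890.9 kJ/s
Q = ΔH = 967.91 kJ/s = 967.91 kW
Heat supplied = 58074 kJ/min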